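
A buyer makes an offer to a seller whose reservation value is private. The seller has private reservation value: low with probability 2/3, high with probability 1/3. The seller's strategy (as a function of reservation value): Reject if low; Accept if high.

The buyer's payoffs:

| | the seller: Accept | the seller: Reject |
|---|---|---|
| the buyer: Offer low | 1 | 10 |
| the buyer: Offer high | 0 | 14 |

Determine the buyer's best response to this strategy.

E[Offer low] = 2/3·(10) + 1/3·(1) = 7
E[Offer high] = 2/3·(14) + 1/3·(0) = 28/3
Best response: Offer high (28/3 is the largest).

Offer high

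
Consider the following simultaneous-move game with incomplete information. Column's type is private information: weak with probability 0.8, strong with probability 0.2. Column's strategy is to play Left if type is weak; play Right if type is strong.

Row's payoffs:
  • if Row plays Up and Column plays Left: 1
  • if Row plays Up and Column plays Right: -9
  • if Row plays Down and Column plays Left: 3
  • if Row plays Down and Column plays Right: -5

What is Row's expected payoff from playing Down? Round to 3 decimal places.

1.400

Take the expectation over Column's type, weighting each type's action by its prior probability.
E[Down] = 0.8·3 + 0.2·(-5) = 2.4 + (-1) = 1.4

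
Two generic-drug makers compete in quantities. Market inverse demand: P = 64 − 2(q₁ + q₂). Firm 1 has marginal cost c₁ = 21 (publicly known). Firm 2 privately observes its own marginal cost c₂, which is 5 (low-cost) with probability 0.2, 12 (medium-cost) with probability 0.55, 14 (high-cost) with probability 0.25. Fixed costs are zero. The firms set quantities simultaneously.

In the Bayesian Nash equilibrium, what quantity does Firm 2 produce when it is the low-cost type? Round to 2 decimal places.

11.99

Type-c best response for Firm 2: q₂(c) = (64 − c)/4 − q₁/2.
Firm 1 maximizes expected profit; its first-order condition is 64 − 4q₁ − 2E[q₂] − 21 = 0.
Substituting E[q₂] and solving: E[c₂] = 11.1, so q₁ = (64 − 2·21 + 11.1)/6 = 5.51667.
q₂(low-cost) = (64 − 5 − 2·5.51667)/4 = 11.9917.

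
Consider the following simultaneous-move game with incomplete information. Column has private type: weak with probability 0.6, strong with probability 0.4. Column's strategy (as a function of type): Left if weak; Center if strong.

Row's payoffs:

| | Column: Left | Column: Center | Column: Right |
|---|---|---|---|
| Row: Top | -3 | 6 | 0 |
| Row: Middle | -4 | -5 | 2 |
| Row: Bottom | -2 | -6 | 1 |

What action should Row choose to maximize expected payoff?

Top

E[Top] = 0.6·(-3) + 0.4·(6) = 0.6
E[Middle] = 0.6·(-4) + 0.4·(-5) = -4.4
E[Bottom] = 0.6·(-2) + 0.4·(-6) = -3.6
Best response: Top (0.6 is the largest).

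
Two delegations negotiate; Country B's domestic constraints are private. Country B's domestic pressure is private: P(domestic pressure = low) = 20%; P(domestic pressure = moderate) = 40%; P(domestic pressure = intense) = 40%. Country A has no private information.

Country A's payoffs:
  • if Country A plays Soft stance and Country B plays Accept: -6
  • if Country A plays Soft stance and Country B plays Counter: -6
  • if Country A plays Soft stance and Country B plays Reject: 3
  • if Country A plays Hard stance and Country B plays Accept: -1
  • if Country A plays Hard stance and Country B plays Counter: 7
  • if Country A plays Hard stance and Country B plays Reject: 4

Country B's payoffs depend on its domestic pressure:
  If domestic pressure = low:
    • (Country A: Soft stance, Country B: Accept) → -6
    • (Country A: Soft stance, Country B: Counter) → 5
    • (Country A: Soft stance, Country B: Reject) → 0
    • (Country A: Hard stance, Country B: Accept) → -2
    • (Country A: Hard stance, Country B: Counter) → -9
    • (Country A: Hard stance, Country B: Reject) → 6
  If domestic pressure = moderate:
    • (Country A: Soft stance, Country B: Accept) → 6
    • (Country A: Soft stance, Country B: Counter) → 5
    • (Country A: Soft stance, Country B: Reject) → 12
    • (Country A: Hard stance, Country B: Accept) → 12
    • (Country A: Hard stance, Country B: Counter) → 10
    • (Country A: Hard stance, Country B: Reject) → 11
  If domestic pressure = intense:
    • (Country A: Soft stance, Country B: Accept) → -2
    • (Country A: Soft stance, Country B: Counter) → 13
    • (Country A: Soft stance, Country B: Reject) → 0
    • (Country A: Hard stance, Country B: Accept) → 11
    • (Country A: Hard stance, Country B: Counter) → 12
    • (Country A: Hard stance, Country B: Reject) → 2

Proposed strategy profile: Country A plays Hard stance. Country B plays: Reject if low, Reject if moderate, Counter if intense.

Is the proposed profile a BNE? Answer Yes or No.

No

Country A plays Hard stance: E[Hard stance] = 0.2·(4) + 0.4·(4) + 0.4·(7) = 5.2; E[Soft stance] = -0.6. Best-responding. ✓
Country B (domestic pressure low), facing Hard stance: Accept gives -2, Counter gives -9, Reject gives 6. Proposed Reject is best. ✓
Country B (domestic pressure moderate), facing Hard stance: Accept gives 12, Counter gives 10, Reject gives 11. Proposed Reject is not best — profitable deviation exists. ✗
Country B (domestic pressure intense), facing Hard stance: Accept gives 11, Counter gives 12, Reject gives 2. Proposed Counter is best. ✓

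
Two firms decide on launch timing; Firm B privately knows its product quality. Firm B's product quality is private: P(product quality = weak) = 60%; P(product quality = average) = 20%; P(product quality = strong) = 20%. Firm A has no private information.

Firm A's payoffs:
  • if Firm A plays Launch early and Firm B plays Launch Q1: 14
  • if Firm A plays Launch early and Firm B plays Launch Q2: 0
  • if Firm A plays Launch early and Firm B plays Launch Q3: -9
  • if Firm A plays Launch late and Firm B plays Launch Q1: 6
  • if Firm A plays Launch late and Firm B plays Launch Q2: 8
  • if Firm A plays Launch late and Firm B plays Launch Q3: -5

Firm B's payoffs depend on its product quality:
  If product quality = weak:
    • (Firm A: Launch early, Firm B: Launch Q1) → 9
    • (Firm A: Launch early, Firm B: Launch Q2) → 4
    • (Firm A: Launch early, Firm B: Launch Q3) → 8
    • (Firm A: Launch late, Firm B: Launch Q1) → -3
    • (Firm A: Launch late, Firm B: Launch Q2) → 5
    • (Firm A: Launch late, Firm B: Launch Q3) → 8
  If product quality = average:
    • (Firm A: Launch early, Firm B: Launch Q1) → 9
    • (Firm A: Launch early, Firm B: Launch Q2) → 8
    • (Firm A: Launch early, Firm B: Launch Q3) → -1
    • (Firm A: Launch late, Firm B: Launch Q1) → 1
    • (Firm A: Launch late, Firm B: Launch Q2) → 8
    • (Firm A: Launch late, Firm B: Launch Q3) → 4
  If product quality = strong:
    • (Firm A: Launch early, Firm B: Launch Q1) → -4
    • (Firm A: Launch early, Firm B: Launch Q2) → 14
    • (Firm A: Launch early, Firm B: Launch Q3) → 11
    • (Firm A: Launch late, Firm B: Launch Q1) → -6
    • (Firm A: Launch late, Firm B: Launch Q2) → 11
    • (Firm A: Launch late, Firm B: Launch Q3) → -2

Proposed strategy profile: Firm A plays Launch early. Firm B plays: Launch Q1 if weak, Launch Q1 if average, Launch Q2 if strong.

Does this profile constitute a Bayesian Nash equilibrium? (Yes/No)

A profile is a BNE iff every type of every player is best-responding given beliefs about the other side.
Firm A plays Launch early: E[Launch early] = 0.6·(14) + 0.2·(14) + 0.2·(0) = 11.2; E[Launch late] = 6.4. Best-responding. ✓
Firm B (product quality weak), facing Launch early: Launch Q1 gives 9, Launch Q2 gives 4, Launch Q3 gives 8. Proposed Launch Q1 is best. ✓
Firm B (product quality average), facing Launch early: Launch Q1 gives 9, Launch Q2 gives 8, Launch Q3 gives -1. Proposed Launch Q1 is best. ✓
Firm B (product quality strong), facing Launch early: Launch Q1 gives -4, Launch Q2 gives 14, Launch Q3 gives 11. Proposed Launch Q2 is best. ✓

Yes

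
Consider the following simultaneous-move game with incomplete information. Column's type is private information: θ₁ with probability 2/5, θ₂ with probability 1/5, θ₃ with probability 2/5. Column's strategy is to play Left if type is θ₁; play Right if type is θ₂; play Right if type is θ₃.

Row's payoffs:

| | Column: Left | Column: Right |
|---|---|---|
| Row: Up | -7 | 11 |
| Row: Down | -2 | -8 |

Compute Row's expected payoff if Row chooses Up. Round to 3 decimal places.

Take the expectation over Column's type, weighting each type's action by its prior probability.
E[Up] = 2/5·(-7) + 1/5·11 + 2/5·11 = (-14/5) + 11/5 + 22/5 = 19/5

3.800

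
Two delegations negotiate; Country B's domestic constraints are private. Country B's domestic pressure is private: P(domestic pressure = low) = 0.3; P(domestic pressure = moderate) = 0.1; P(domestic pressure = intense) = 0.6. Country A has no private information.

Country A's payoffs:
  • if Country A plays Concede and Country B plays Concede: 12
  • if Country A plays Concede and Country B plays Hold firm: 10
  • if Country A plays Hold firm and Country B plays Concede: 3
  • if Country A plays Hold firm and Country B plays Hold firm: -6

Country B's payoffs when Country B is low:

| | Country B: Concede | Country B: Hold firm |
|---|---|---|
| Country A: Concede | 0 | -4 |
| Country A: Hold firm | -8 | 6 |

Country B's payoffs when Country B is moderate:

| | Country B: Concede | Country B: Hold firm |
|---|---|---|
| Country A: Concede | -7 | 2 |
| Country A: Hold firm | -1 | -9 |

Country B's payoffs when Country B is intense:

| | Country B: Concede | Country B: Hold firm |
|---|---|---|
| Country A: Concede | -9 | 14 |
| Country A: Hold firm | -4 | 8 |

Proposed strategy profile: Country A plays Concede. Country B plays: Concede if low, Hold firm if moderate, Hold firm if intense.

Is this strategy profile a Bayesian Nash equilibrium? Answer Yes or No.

Yes

Country A plays Concede: E[Concede] = 0.3·(12) + 0.1·(10) + 0.6·(10) = 10.6; E[Hold firm] = -3.3. Best-responding. ✓
Country B (domestic pressure low), facing Concede: Concede gives 0, Hold firm gives -4. Proposed Concede is best. ✓
Country B (domestic pressure moderate), facing Concede: Concede gives -7, Hold firm gives 2. Proposed Hold firm is best. ✓
Country B (domestic pressure intense), facing Concede: Concede gives -9, Hold firm gives 14. Proposed Hold firm is best. ✓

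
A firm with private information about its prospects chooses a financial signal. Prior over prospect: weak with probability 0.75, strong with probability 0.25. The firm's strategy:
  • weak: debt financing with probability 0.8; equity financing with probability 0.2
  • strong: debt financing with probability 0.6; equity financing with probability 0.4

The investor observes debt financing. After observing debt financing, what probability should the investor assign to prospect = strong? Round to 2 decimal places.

0.20

P(debt financing) = 0.75·0.8 + 0.25·0.6 = 0.75
P(strong | debt financing) = (0.25·0.6) / 0.75 = 0.15 / 0.75 = 0.2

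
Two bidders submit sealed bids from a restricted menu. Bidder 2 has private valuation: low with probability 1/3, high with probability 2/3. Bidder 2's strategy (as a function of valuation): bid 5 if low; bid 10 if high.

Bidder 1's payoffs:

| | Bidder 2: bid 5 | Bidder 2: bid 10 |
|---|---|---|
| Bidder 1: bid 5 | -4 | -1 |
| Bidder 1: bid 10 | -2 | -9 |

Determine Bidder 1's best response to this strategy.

bid 5

Compute Bidder 1's expected payoff for each action, taking the expectation over Bidder 2's type.
E[bid 5] = 1/3·(-4) + 2/3·(-1) = -2
E[bid 10] = 1/3·(-2) + 2/3·(-9) = -20/3
Best response: bid 5 (-2 is the largest).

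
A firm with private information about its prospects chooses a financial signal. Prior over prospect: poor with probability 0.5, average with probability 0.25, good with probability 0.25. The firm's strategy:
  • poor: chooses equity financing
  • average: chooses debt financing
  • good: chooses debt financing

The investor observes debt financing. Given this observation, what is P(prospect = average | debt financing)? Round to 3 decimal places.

P(debt financing) = 0.5·0 + 0.25·1 + 0.25·1 = 0.5
P(average | debt financing) = (0.25·1) / 0.5 = 0.25 / 0.5 = 0.5

0.500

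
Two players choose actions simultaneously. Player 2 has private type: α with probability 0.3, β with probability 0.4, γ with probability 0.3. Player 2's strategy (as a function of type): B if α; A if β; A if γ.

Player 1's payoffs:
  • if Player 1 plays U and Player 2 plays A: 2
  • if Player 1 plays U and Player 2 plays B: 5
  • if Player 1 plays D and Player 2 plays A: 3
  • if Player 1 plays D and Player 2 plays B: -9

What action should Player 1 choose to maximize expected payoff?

U

E[U] = 0.3·(5) + 0.4·(2) + 0.3·(2) = 2.9
E[D] = 0.3·(-9) + 0.4·(3) + 0.3·(3) = -0.6
Best response: U (2.9 is the largest).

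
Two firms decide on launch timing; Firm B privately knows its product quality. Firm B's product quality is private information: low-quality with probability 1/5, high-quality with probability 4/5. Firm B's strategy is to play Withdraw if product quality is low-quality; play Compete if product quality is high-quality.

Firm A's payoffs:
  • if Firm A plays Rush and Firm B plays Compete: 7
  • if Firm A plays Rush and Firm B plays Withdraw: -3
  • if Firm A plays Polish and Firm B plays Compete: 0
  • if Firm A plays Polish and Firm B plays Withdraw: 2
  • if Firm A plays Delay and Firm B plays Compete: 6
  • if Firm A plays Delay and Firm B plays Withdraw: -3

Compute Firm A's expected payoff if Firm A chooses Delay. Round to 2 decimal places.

Take the expectation over Firm B's product quality, weighting each type's action by its prior probability.
E[Delay] = 1/5·(-3) + 4/5·6 = (-3/5) + 24/5 = 21/5

4.20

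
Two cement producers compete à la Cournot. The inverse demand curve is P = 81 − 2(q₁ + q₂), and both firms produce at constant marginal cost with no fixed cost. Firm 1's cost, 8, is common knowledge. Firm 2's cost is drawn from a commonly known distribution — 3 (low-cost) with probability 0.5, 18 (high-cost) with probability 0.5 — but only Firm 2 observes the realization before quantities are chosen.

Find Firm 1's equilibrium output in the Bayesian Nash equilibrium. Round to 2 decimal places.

Type-c best response for Firm 2: q₂(c) = (81 − c)/4 − q₁/2.
Firm 1 maximizes expected profit; its first-order condition is 81 − 4q₁ − 2E[q₂] − 8 = 0.
Substituting E[q₂] and solving: E[c₂] = 10.5, so q₁ = (81 − 2·8 + 10.5)/6 = 12.5833.

12.58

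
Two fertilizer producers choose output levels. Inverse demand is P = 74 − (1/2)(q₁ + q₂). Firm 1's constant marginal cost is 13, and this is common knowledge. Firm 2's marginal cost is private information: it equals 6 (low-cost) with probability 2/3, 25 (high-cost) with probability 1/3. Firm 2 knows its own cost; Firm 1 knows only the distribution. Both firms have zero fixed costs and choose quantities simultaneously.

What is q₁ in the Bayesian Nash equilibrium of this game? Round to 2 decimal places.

Type-c best response for Firm 2: q₂(c) = (74 − c) − q₁/2.
Firm 1 maximizes expected profit; its first-order condition is 74 − q₁ − (1/2)E[q₂] − 13 = 0.
Substituting E[q₂] and solving: E[c₂] = 12.3333, so q₁ = (74 − 2·13 + 12.3333)/(3/2) = 40.2222.

40.22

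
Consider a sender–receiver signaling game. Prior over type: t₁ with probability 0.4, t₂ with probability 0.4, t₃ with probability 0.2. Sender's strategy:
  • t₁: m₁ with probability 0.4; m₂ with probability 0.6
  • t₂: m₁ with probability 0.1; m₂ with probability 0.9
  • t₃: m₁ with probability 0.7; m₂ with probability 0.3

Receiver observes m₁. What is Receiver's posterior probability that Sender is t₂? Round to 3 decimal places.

0.118

Apply Bayes' rule using the sender's strategy as the likelihood.
P(m₁) = 0.4·0.4 + 0.4·0.1 + 0.2·0.7 = 0.34
P(t₂ | m₁) = (0.4·0.1) / 0.34 = 0.04 / 0.34 = 0.117647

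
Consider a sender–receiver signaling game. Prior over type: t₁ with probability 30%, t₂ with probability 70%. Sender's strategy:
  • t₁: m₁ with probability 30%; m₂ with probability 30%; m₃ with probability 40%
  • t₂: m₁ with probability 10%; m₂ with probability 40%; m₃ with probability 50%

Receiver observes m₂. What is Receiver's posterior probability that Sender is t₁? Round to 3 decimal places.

P(m₂) = 0.3·0.3 + 0.7·0.4 = 0.37
P(t₁ | m₂) = (0.3·0.3) / 0.37 = 0.09 / 0.37 = 0.243243

0.243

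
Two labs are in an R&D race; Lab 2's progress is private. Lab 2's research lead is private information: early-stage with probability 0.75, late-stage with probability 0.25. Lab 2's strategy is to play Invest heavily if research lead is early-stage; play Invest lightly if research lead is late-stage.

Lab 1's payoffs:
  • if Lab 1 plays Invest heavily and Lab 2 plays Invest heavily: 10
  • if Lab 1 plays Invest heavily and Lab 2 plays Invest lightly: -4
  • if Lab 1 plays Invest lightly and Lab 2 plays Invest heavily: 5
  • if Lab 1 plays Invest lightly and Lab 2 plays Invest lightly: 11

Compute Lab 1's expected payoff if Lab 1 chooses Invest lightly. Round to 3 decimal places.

6.500

Take the expectation over Lab 2's research lead, weighting each type's action by its prior probability.
E[Invest lightly] = 0.75·5 + 0.25·11 = 3.75 + 2.75 = 6.5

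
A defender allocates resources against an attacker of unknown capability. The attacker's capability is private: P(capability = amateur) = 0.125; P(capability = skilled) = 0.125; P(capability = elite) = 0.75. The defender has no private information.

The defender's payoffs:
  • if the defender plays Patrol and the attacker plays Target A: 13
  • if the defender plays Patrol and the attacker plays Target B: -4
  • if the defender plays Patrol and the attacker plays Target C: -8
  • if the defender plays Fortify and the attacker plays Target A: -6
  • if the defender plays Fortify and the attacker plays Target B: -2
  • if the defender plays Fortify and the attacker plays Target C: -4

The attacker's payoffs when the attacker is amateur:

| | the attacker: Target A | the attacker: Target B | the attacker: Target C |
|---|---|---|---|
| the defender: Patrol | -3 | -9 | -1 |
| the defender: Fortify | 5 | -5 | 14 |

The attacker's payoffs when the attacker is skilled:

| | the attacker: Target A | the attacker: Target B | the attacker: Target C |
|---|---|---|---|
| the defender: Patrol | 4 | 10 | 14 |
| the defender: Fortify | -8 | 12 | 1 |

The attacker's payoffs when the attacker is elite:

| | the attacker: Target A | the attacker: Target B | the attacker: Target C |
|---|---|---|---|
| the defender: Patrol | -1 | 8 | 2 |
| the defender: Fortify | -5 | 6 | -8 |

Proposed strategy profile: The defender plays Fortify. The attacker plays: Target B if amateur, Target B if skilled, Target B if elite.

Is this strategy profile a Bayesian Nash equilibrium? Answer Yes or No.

No

The defender plays Fortify: E[Fortify] = 0.125·(-2) + 0.125·(-2) + 0.75·(-2) = -2; E[Patrol] = -4. Best-responding. ✓
The attacker (capability amateur), facing Fortify: Target A gives 5, Target B gives -5, Target C gives 14. Proposed Target B is not best — profitable deviation exists. ✗
The attacker (capability skilled), facing Fortify: Target A gives -8, Target B gives 12, Target C gives 1. Proposed Target B is best. ✓
The attacker (capability elite), facing Fortify: Target A gives -5, Target B gives 6, Target C gives -8. Proposed Target B is best. ✓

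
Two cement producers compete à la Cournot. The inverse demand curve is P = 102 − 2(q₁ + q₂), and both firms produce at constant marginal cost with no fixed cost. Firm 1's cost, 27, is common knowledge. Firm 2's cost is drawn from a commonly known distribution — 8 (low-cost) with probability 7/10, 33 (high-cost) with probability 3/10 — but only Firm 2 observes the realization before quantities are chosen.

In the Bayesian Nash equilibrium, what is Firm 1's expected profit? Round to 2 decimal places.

Type-c best response for Firm 2: q₂(c) = (102 − c)/4 − q₁/2.
Firm 1 maximizes expected profit; its first-order condition is 102 − 4q₁ − 2E[q₂] − 27 = 0.
Substituting E[q₂] and solving: E[c₂] = 15.5, so q₁ = (102 − 2·27 + 15.5)/6 = 10.5833.
E[P] = 102 − 2·(q₁ + E[q₂]) = 48.1667; Firm 1's expected profit = (E[P] − 27)·q₁ = (48.1667 − 27)·10.5833 = 224.014.

224.01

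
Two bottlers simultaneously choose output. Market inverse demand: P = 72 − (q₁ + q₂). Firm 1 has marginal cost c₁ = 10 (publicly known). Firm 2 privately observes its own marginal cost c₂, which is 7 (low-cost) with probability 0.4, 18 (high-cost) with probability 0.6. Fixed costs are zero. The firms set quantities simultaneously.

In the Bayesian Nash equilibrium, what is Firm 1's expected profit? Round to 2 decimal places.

Type-c best response for Firm 2: q₂(c) = (72 − c)/2 − q₁/2.
Firm 1 maximizes expected profit; its first-order condition is 72 − 2q₁ − E[q₂] − 10 = 0.
Substituting E[q₂] and solving: E[c₂] = 13.6, so q₁ = (72 − 2·10 + 13.6)/3 = 21.8667.
E[P] = 72 − (q₁ + E[q₂]) = 31.8667; Firm 1's expected profit = (E[P] − 10)·q₁ = (31.8667 − 10)·21.8667 = 478.151.

478.15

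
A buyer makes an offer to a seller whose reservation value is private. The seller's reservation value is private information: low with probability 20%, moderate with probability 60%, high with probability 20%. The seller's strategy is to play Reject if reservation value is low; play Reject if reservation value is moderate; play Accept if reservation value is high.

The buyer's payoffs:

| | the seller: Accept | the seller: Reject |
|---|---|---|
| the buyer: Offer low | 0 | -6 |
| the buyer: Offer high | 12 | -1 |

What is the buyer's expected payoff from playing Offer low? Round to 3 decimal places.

E[Offer low] = 0.2·(-6) + 0.6·(-6) + 0.2·0 = (-1.2) + (-3.6) + 0 = -4.8

-4.800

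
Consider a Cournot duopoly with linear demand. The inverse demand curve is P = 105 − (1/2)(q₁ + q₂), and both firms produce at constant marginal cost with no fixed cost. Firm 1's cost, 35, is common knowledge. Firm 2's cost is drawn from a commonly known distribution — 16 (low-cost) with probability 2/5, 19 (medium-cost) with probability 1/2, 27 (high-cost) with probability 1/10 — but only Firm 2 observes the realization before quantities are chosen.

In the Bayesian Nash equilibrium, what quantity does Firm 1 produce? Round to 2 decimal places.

Type-c best response for Firm 2: q₂(c) = (105 − c) − q₁/2.
Firm 1 maximizes expected profit; its first-order condition is 105 − q₁ − (1/2)E[q₂] − 35 = 0.
Substituting E[q₂] and solving: E[c₂] = 18.6, so q₁ = (105 − 2·35 + 18.6)/(3/2) = 35.7333.

35.73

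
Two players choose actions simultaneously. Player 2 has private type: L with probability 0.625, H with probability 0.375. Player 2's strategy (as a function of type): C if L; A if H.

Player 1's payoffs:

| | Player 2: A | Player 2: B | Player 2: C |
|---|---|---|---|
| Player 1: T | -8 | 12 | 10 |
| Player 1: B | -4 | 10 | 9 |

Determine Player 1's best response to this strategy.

B

E[T] = 0.625·(10) + 0.375·(-8) = 3.25
E[B] = 0.625·(9) + 0.375·(-4) = 4.125
Best response: B (4.125 is the largest).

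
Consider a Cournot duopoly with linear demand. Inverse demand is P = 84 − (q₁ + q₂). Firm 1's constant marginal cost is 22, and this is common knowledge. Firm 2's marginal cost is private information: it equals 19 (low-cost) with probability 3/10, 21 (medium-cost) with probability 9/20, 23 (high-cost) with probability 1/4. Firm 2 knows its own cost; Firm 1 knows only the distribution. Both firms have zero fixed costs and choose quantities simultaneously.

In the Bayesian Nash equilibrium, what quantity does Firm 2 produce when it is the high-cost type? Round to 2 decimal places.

Type-c best response for Firm 2: q₂(c) = (84 − c)/2 − q₁/2.
Firm 1 maximizes expected profit; its first-order condition is 84 − 2q₁ − E[q₂] − 22 = 0.
Substituting E[q₂] and solving: E[c₂] = 20.9, so q₁ = (84 − 2·22 + 20.9)/3 = 20.3.
q₂(high-cost) = (84 − 23 − 20.3)/2 = 20.35.

20.35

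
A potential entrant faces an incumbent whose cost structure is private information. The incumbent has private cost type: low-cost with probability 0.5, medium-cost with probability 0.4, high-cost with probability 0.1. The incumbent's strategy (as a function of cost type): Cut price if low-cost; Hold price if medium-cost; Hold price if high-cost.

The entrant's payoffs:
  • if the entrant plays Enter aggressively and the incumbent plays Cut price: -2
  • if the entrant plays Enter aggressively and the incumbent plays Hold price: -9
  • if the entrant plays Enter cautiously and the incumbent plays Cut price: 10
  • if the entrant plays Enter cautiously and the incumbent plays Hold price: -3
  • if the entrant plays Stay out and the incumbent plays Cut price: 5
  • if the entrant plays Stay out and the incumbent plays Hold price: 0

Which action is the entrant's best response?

Compute the entrant's expected payoff for each action, taking the expectation over the incumbent's type.
E[Enter aggressively] = 0.5·(-2) + 0.4·(-9) + 0.1·(-9) = -5.5
E[Enter cautiously] = 0.5·(10) + 0.4·(-3) + 0.1·(-3) = 3.5
E[Stay out] = 0.5·(5) + 0.4·(0) + 0.1·(0) = 2.5
Best response: Enter cautiously (3.5 is the largest).

Enter cautiously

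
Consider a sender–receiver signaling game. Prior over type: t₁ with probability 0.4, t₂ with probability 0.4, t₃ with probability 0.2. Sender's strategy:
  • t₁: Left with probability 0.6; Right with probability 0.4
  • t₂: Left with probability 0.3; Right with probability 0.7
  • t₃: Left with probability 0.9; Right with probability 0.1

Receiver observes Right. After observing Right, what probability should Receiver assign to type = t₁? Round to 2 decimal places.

0.35

P(Right) = 0.4·0.4 + 0.4·0.7 + 0.2·0.1 = 0.46
P(t₁ | Right) = (0.4·0.4) / 0.46 = 0.16 / 0.46 = 0.347826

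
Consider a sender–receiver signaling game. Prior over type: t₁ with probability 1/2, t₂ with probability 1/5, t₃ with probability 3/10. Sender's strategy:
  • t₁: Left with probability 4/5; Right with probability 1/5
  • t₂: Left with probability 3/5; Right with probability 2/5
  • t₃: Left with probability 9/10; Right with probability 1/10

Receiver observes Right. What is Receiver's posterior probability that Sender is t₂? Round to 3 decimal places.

P(Right) = (1/2)·(1/5) + (1/5)·(2/5) + (3/10)·(1/10) = 21/100
P(t₂ | Right) = ((1/5)·(2/5)) / (21/100) = (2/25) / (21/100) = 8/21

0.381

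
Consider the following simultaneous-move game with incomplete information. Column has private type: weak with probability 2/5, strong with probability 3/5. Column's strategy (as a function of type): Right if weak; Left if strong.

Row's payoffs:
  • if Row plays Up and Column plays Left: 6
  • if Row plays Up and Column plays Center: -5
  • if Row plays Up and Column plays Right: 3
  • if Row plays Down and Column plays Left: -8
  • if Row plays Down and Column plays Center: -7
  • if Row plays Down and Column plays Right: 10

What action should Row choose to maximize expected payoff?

Up

Compute Row's expected payoff for each action, taking the expectation over Column's type.
E[Up] = 2/5·(3) + 3/5·(6) = 24/5
E[Down] = 2/5·(10) + 3/5·(-8) = -4/5
Best response: Up (24/5 is the largest).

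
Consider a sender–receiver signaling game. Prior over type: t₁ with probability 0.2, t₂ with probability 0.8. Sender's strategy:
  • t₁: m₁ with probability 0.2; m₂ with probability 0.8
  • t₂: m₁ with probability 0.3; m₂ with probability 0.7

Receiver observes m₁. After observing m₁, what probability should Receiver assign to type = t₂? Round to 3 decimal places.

0.857

Apply Bayes' rule using the sender's strategy as the likelihood.
P(m₁) = 0.2·0.2 + 0.8·0.3 = 0.28
P(t₂ | m₁) = (0.8·0.3) / 0.28 = 0.24 / 0.28 = 0.857143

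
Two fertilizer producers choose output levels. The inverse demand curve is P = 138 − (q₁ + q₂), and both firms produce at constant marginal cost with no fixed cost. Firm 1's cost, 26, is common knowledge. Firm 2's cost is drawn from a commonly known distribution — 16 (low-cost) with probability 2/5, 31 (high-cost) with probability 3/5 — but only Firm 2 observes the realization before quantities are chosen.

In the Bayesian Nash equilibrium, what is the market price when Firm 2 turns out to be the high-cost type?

66

Type-c best response for Firm 2: q₂(c) = (138 − c)/2 − q₁/2.
Firm 1 maximizes expected profit; its first-order condition is 138 − 2q₁ − E[q₂] − 26 = 0.
Substituting E[q₂] and solving: E[c₂] = 25, so q₁ = (138 − 2·26 + 25)/3 = 37.
q₂(high-cost) = 35, so P = 138 − (37 + 35) = 66.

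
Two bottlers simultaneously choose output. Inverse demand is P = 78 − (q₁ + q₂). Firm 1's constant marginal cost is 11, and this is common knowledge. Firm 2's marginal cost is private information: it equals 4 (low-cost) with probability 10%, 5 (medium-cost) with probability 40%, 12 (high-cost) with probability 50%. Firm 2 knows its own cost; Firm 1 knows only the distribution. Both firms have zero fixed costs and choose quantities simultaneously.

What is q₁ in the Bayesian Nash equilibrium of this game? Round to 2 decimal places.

21.47

Type-c best response for Firm 2: q₂(c) = (78 − c)/2 − q₁/2.
Firm 1 maximizes expected profit; its first-order condition is 78 − 2q₁ − E[q₂] − 11 = 0.
Substituting E[q₂] and solving: E[c₂] = 8.4, so q₁ = (78 − 2·11 + 8.4)/3 = 21.4667.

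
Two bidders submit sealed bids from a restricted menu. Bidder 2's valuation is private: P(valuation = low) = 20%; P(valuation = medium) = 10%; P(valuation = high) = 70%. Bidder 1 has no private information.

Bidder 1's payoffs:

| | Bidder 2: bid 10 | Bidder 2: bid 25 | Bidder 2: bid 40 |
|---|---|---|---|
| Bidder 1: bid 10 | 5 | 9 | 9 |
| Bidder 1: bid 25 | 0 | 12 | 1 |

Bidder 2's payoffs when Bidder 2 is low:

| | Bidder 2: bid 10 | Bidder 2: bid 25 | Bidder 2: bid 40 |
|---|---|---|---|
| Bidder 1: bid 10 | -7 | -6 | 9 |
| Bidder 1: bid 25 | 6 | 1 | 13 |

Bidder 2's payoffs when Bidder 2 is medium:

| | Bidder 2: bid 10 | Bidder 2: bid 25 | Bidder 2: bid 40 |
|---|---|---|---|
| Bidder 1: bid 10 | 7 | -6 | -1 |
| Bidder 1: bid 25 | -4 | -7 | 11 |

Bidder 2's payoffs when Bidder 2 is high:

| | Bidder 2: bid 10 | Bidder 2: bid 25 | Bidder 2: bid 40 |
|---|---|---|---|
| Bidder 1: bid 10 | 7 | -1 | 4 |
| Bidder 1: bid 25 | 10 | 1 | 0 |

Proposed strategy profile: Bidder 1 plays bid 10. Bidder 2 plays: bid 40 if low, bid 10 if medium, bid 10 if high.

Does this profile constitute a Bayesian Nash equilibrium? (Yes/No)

Yes

Bidder 1 plays bid 10: E[bid 10] = 0.2·(9) + 0.1·(5) + 0.7·(5) = 5.8; E[bid 25] = 0.2. Best-responding. ✓
Bidder 2 (valuation low), facing bid 10: bid 10 gives -7, bid 25 gives -6, bid 40 gives 9. Proposed bid 40 is best. ✓
Bidder 2 (valuation medium), facing bid 10: bid 10 gives 7, bid 25 gives -6, bid 40 gives -1. Proposed bid 10 is best. ✓
Bidder 2 (valuation high), facing bid 10: bid 10 gives 7, bid 25 gives -1, bid 40 gives 4. Proposed bid 10 is best. ✓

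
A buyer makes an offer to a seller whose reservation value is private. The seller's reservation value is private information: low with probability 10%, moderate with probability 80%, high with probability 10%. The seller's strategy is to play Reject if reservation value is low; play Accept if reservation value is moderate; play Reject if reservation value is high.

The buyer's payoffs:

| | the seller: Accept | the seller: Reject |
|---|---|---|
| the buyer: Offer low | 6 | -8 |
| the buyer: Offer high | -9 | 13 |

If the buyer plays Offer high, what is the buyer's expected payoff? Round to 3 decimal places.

E[Offer high] = 0.1·13 + 0.8·(-9) + 0.1·13 = 1.3 + (-7.2) + 1.3 = -4.6

-4.600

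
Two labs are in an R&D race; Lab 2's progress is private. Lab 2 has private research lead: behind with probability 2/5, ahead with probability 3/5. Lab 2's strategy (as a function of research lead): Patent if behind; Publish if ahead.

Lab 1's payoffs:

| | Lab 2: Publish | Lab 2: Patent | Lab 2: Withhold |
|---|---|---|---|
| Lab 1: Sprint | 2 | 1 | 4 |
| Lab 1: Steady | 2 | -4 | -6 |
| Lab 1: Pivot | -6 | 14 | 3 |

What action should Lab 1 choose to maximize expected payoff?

Pivot

E[Sprint] = 2/5·(1) + 3/5·(2) = 8/5
E[Steady] = 2/5·(-4) + 3/5·(2) = -2/5
E[Pivot] = 2/5·(14) + 3/5·(-6) = 2
Best response: Pivot (2 is the largest).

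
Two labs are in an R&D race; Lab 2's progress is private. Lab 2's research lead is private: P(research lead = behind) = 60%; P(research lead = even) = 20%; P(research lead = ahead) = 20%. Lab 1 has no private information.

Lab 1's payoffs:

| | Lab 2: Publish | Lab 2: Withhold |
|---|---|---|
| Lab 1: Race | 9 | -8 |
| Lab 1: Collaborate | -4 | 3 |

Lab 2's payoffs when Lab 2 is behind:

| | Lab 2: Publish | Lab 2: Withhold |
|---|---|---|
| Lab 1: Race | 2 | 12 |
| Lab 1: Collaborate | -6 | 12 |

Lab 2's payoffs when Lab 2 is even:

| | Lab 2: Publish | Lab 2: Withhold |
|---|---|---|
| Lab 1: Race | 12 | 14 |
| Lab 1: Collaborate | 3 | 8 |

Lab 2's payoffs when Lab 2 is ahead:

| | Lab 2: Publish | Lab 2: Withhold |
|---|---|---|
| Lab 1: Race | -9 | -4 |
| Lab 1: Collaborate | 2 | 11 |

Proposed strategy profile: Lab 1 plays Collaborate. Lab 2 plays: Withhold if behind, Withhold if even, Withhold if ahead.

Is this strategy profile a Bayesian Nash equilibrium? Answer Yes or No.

Lab 1 plays Collaborate: E[Collaborate] = 0.6·(3) + 0.2·(3) + 0.2·(3) = 3; E[Race] = -8. Best-responding. ✓
Lab 2 (research lead behind), facing Collaborate: Publish gives -6, Withhold gives 12. Proposed Withhold is best. ✓
Lab 2 (research lead even), facing Collaborate: Publish gives 3, Withhold gives 8. Proposed Withhold is best. ✓
Lab 2 (research lead ahead), facing Collaborate: Publish gives 2, Withhold gives 11. Proposed Withhold is best. ✓

Yes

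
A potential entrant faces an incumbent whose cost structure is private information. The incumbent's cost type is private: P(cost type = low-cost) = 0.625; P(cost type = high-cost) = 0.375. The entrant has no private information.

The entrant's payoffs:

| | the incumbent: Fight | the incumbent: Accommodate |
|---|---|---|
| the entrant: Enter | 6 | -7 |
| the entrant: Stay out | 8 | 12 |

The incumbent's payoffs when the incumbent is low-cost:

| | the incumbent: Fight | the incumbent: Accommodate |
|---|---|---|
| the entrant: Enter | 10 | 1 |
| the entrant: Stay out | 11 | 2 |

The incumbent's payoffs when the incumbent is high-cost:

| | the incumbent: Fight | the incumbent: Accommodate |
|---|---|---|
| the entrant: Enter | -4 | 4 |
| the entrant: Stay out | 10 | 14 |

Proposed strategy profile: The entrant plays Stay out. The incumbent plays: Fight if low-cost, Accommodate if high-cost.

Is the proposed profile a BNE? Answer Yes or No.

Yes

The entrant plays Stay out: E[Stay out] = 0.625·(8) + 0.375·(12) = 9.5; E[Enter] = 1.125. Best-responding. ✓
The incumbent (cost type low-cost), facing Stay out: Fight gives 11, Accommodate gives 2. Proposed Fight is best. ✓
The incumbent (cost type high-cost), facing Stay out: Fight gives 10, Accommodate gives 14. Proposed Accommodate is best. ✓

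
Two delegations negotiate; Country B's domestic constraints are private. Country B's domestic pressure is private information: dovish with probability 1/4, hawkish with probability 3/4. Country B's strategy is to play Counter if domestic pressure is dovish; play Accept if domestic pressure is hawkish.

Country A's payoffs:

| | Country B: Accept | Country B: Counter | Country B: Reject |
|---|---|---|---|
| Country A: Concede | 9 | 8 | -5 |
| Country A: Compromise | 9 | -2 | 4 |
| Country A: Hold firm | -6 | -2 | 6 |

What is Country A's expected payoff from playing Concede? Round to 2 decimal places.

8.75

E[Concede] = 1/4·8 + 3/4·9 = 2 + 27/4 = 35/4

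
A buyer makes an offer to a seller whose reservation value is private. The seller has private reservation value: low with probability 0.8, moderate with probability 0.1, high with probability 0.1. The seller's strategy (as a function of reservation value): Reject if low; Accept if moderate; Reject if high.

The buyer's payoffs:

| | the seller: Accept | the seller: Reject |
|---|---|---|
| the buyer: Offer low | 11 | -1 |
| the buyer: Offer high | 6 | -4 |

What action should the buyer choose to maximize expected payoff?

E[Offer low] = 0.8·(-1) + 0.1·(11) + 0.1·(-1) = 0.2
E[Offer high] = 0.8·(-4) + 0.1·(6) + 0.1·(-4) = -3
Best response: Offer low (0.2 is the largest).

Offer low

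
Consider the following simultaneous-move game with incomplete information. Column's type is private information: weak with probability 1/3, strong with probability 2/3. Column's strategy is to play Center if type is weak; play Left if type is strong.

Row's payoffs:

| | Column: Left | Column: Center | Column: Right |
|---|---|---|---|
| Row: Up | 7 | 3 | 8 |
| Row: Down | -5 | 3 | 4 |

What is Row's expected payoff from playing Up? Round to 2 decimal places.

E[Up] = 1/3·3 + 2/3·7 = 1 + 14/3 = 17/3

5.67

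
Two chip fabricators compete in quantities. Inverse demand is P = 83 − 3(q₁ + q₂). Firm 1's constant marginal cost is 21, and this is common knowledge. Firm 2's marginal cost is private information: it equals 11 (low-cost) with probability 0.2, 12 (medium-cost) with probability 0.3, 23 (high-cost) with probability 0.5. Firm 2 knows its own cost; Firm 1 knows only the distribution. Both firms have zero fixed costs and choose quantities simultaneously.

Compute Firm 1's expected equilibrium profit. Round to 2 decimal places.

Firm 2 with cost c maximizes (83 − 3(q₁+q₂) − c)·q₂, giving q₂(c) = (83 − c − 3q₁)/6.
E[c₂] = 0.2·11 + 0.3·12 + 0.5·23 = 17.3
Firm 1's FOC against E[q₂] yields q₁ = (83 − 2·21 + E[c₂])/9 = (83 − 42 + 17.3)/9 = 6.47778.
E[P] = 83 − 3·(q₁ + E[q₂]) = 40.4333; Firm 1's expected profit = (E[P] − 21)·q₁ = (40.4333 − 21)·6.47778 = 125.885.

125.88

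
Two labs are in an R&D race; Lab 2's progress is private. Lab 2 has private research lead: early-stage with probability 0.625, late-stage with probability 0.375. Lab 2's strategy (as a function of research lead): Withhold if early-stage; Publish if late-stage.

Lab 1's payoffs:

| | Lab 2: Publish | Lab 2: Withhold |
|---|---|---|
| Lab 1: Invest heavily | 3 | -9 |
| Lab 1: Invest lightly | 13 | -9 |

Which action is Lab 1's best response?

Invest lightly

Compute Lab 1's expected payoff for each action, taking the expectation over Lab 2's type.
E[Invest heavily] = 0.625·(-9) + 0.375·(3) = -4.5
E[Invest lightly] = 0.625·(-9) + 0.375·(13) = -0.75
Best response: Invest lightly (-0.75 is the largest).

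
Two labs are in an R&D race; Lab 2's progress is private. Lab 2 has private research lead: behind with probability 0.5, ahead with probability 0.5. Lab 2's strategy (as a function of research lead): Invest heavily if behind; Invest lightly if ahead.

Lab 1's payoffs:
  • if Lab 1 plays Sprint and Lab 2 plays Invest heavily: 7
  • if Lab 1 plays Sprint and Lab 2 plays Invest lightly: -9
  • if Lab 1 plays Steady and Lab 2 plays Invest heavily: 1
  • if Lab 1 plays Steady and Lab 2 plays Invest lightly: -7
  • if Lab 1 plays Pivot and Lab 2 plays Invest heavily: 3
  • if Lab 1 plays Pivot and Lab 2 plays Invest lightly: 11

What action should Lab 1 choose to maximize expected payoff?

E[Sprint] = 0.5·(7) + 0.5·(-9) = -1
E[Steady] = 0.5·(1) + 0.5·(-7) = -3
E[Pivot] = 0.5·(3) + 0.5·(11) = 7
Best response: Pivot (7 is the largest).

Pivot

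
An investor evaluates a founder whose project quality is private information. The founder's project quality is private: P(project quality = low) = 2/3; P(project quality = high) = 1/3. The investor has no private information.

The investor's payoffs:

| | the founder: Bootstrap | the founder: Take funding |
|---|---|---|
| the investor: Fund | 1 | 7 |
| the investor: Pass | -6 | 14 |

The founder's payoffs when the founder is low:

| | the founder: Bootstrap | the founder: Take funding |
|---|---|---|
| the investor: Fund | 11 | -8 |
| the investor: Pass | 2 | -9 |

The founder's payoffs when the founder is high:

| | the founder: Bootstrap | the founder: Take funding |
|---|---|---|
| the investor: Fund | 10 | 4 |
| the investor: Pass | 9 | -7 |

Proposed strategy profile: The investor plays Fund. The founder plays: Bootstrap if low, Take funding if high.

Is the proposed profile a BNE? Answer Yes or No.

No

The investor plays Fund: E[Fund] = 2/3·(1) + 1/3·(7) = 3; E[Pass] = 2/3. Best-responding. ✓
The founder (project quality low), facing Fund: Bootstrap gives 11, Take funding gives -8. Proposed Bootstrap is best. ✓
The founder (project quality high), facing Fund: Bootstrap gives 10, Take funding gives 4. Proposed Take funding is not best — profitable deviation exists. ✗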